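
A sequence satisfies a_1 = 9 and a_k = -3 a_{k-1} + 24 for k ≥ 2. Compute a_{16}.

-43046715

The fixed point is 24/(1 + 3) = 6, so a_k - 6 = -3(a_{k-1} - 6).
Hence a_k = 3·(-3)^{k-1} + 6.
a_{16} = 3·(-3)^{15} + 6 = 3·-14348907 + 6 = -43046715.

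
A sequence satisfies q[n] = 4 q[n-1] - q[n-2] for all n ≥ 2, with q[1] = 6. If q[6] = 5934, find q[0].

Let q[0] = x.
q[2] = 24 - x
q[3] = 90 - 4x
q[4] = 336 - 15x
q[5] = 1254 - 56x
q[6] = 4680 - 209x
So 4680 - 209x = 5934, giving x = -6.

-6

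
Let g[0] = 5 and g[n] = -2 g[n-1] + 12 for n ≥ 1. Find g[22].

The fixed point is 12/(1 + 2) = 4, so g[n] - 4 = -2(g[n-1] - 4).
Hence g[n] = 1·(-2)^n + 4.
g[22] = 1·(-2)^{22} + 4 = 1·4194304 + 4 = 4194308.

4194308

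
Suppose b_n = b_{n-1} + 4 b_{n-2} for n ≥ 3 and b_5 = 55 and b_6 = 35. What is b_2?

Rearranging, b_{n-2} = (b_n - b_{n-1}) / 4.
b_4 = (35 - 55) / 4 = -20/4 = -5
b_3 = (55 - (-5)) / 4 = 60/4 = 15
b_2 = (-5 - 15) / 4 = -20/4 = -5

-5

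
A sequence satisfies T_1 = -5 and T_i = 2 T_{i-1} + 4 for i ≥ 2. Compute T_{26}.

-33554436

The fixed point is 4/(1 - 2) = -4, so T_i + 4 = 2(T_{i-1} + 4).
Hence T_i = -1·2^{i-1} - 4.
T_{26} = -1·2^{25} - 4 = -1·33554432 - 4 = -33554436.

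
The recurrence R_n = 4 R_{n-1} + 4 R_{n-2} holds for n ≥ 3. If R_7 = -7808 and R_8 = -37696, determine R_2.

-1

Rearranging, R_{n-2} = (R_n - 4 R_{n-1}) / 4.
R_6 = (-37696 - 4*(-7808)) / 4 = -6464/4 = -1616
R_5 = (-7808 - 4*(-1616)) / 4 = -1344/4 = -336
R_4 = (-1616 - 4*(-336)) / 4 = -272/4 = -68
R_3 = (-336 - 4*(-68)) / 4 = -64/4 = -16
R_2 = (-68 - 4*(-16)) / 4 = -4/4 = -1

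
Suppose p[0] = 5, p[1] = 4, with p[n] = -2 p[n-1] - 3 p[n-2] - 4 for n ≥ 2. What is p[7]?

p[2] = -2(4) - 3(5) - 4 = -27
p[3] = -2(-27) - 3(4) - 4 = 38
p[4] = -2(38) - 3(-27) - 4 = 1
p[5] = -2(1) - 3(38) - 4 = -120
p[6] = -2(-120) - 3(1) - 4 = 233
p[7] = -2(233) - 3(-120) - 4 = -110

-110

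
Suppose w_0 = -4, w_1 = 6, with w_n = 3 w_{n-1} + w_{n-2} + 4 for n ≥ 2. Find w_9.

84640

w_2 = 3*6 + (-4) + 4 = 18
w_3 = 3*18 + 6 + 4 = 64
w_4 = 3*64 + 18 + 4 = 214
w_5 = 3*214 + 64 + 4 = 710
w_6 = 3*710 + 214 + 4 = 2348
w_7 = 3*2348 + 710 + 4 = 7758
w_8 = 3*7758 + 2348 + 4 = 25626
w_9 = 3*25626 + 7758 + 4 = 84640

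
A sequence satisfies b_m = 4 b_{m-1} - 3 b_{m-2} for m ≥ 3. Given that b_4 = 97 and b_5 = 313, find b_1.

-7

Rearranging, b_{m-2} = (b_m - 4 b_{m-1}) / -3.
b_3 = (313 - 4*97) / -3 = -75/-3 = 25
b_2 = (97 - 4*25) / -3 = -3/-3 = 1
b_1 = (25 - 4*1) / -3 = 21/-3 = -7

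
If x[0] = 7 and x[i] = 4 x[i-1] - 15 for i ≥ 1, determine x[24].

562949953421317

The fixed point is -15/(1 - 4) = 5, so x[i] - 5 = 4(x[i-1] - 5).
Hence x[i] = 2·4^i + 5.
x[24] = 2·4^{24} + 5 = 2·281474976710656 + 5 = 562949953421317.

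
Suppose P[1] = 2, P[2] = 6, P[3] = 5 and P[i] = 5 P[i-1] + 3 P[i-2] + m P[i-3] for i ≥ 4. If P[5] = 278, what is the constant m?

P[4] = 43 + 2m
P[5] = 230 + 16m
So 230 + 16m = 278, giving m = 3.

3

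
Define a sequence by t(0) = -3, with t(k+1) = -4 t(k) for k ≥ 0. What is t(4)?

-768

t(1) = -4*(-3) = 12
t(2) = -4*12 = -48
t(3) = -4*(-48) = 192
t(4) = -4*192 = -768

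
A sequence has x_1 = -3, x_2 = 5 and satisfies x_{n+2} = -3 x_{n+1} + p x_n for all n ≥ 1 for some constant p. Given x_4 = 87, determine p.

x_3 = -15 - 3p
x_4 = 45 + 14p
So 45 + 14p = 87, giving p = 3.

3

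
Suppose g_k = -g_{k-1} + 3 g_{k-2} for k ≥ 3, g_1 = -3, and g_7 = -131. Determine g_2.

-1

Let g_2 = v.
g_3 = -9 - v
g_4 = 9 + 4v
g_5 = -36 - 7v
g_6 = 63 + 19v
g_7 = -171 - 40v
So -171 - 40v = -131, giving v = -1.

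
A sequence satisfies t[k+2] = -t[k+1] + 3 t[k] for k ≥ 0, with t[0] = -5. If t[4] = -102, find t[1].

Let t[1] = y.
t[2] = -15 - y
t[3] = 15 + 4y
t[4] = -60 - 7y
So -60 - 7y = -102, giving y = 6.

6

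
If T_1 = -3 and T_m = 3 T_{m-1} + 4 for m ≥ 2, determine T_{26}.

-847288609445

The fixed point is 4/(1 - 3) = -2, so T_m + 2 = 3(T_{m-1} + 2).
Hence T_m = -1·3^{m-1} - 2.
T_{26} = -1·3^{25} - 2 = -1·847288609443 - 2 = -847288609445.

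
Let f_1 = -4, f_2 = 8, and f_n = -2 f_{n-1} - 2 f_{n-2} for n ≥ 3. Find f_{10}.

f_3 = -2(8) - 2(-4) = -8
f_4 = -2(-8) - 2(8) = 0
f_5 = -2(0) - 2(-8) = 16
f_6 = -2(16) - 2(0) = -32
f_7 = -2(-32) - 2(16) = 32
f_8 = -2(32) - 2(-32) = 0
f_9 = -2(0) - 2(32) = -64
f_{10} = -2(-64) - 2(0) = 128

128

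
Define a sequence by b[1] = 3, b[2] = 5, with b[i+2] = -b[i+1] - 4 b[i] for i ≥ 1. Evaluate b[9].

439

b[3] = -5 - 4·3 = -17
b[4] = -(-17) - 4·5 = -3
b[5] = -(-3) - 4·(-17) = 71
b[6] = -71 - 4·(-3) = -59
b[7] = -(-59) - 4·71 = -225
b[8] = -(-225) - 4·(-59) = 461
b[9] = -461 - 4·(-225) = 439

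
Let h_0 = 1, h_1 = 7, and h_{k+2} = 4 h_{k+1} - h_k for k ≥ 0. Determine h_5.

1407

h_2 = 4(7) - 1 = 27
h_3 = 4(27) - 7 = 101
h_4 = 4(101) - 27 = 377
h_5 = 4(377) - 101 = 1407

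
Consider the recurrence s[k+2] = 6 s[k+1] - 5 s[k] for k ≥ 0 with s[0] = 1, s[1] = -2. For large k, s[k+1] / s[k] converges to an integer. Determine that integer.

5

The characteristic equation is r^2 - 6r + 5 = 0, which factors as (r - 5)(r - 1) = 0.
So the roots are 5 and 1. Since |5| > |1| and the coefficient of 5^k is non-zero, the ratio tends to 5.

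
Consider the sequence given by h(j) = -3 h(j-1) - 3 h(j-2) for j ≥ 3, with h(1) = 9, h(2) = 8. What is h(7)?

-243

h(3) = -3(8) - 3(9) = -51
h(4) = -3(-51) - 3(8) = 129
h(5) = -3(129) - 3(-51) = -234
h(6) = -3(-234) - 3(129) = 315
h(7) = -3(315) - 3(-234) = -243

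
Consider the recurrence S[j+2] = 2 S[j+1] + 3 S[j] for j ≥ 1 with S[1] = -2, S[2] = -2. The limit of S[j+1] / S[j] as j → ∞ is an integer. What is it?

The characteristic equation is r^2 - 2r - 3 = 0, which factors as (r - 3)(r + 1) = 0.
So the roots are 3 and -1. Since |3| > |-1| and the coefficient of 3^j is non-zero, the ratio tends to 3.

3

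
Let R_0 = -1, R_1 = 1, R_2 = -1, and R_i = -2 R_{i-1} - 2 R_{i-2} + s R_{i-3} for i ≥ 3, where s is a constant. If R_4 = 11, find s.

3

R_3 = -s
R_4 = 2 + 3s
So 2 + 3s = 11, giving s = 3.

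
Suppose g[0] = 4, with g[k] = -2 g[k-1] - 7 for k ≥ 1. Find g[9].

-3245

g[1] = -2(4) - 7 = -15
g[2] = -2(-15) - 7 = 23
g[3] = -2(23) - 7 = -53
g[4] = -2(-53) - 7 = 99
g[5] = -2(99) - 7 = -205
g[6] = -2(-205) - 7 = 403
g[7] = -2(403) - 7 = -813
g[8] = -2(-813) - 7 = 1619
g[9] = -2(1619) - 7 = -3245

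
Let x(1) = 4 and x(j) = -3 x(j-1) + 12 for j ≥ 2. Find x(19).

The fixed point is 12/(1 + 3) = 3, so x(j) - 3 = -3(x(j-1) - 3).
Hence x(j) = 1·(-3)^{j-1} + 3.
x(19) = 1·(-3)^{18} + 3 = 1·387420489 + 3 = 387420492.

387420492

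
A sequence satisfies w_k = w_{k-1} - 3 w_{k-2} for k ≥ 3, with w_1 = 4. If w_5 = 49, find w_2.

Let w_2 = x.
w_3 = -12 + x
w_4 = -12 - 2x
w_5 = 24 - 5x
So 24 - 5x = 49, giving x = -5.

-5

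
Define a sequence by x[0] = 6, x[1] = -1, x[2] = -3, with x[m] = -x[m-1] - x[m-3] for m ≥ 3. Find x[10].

x[3] = -(-3) - 6 = -3
x[4] = -(-3) - (-1) = 4
x[5] = -4 - (-3) = -1
x[6] = -(-1) - (-3) = 4
x[7] = -4 - 4 = -8
x[8] = -(-8) - (-1) = 9
x[9] = -9 - 4 = -13
x[10] = -(-13) - (-8) = 21

21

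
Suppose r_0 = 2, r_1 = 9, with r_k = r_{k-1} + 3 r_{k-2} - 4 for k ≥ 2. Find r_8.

r_2 = 9 + 3(2) - 4 = 11
r_3 = 11 + 3(9) - 4 = 34
r_4 = 34 + 3(11) - 4 = 63
r_5 = 63 + 3(34) - 4 = 161
r_6 = 161 + 3(63) - 4 = 346
r_7 = 346 + 3(161) - 4 = 825
r_8 = 825 + 3(346) - 4 = 1859

1859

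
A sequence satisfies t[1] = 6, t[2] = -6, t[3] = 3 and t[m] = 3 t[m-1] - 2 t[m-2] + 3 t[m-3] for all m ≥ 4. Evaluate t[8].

t[4] = 3(3) - 2(-6) + 3(6) = 39
t[5] = 3(39) - 2(3) + 3(-6) = 93
t[6] = 3(93) - 2(39) + 3(3) = 210
t[7] = 3(210) - 2(93) + 3(39) = 561
t[8] = 3(561) - 2(210) + 3(93) = 1542

1542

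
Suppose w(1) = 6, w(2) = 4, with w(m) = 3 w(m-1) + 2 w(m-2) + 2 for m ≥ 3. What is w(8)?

w(3) = 3·4 + 2·6 + 2 = 26
w(4) = 3·26 + 2·4 + 2 = 88
w(5) = 3·88 + 2·26 + 2 = 318
w(6) = 3·318 + 2·88 + 2 = 1132
w(7) = 3·1132 + 2·318 + 2 = 4034
w(8) = 3·4034 + 2·1132 + 2 = 14368

14368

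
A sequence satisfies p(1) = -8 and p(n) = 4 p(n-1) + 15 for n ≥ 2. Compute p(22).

-13194139533317

The fixed point is 15/(1 - 4) = -5, so p(n) + 5 = 4(p(n-1) + 5).
Hence p(n) = -3·4^{n-1} - 5.
p(22) = -3·4^{21} - 5 = -3·4398046511104 - 5 = -13194139533317.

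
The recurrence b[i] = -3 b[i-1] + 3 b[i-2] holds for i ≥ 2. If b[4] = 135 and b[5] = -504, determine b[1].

1

Rearranging, b[i-2] = (b[i] + 3 b[i-1]) / 3.
b[3] = (-504 + 3·135) / 3 = -99/3 = -33
b[2] = (135 + 3·(-33)) / 3 = 36/3 = 12
b[1] = (-33 + 3·12) / 3 = 3/3 = 1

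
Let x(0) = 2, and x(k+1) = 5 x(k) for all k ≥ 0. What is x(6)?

x(1) = 5·2 = 10
x(2) = 5·10 = 50
x(3) = 5·50 = 250
x(4) = 5·250 = 1250
x(5) = 5·1250 = 6250
x(6) = 5·6250 = 31250

31250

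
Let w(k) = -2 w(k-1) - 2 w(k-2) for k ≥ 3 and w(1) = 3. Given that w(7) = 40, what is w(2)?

Let w(2) = x.
w(3) = -6 - 2x
w(4) = 12 + 2x
w(5) = -12
w(6) = -4x
w(7) = 24 + 8x
So 24 + 8x = 40, giving x = 2.

2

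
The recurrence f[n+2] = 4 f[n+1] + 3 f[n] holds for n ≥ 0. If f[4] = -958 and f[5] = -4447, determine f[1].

Rearranging, f[n-2] = (f[n] - 4 f[n-1]) / 3.
f[3] = (-4447 - 4*(-958)) / 3 = -615/3 = -205
f[2] = (-958 - 4*(-205)) / 3 = -138/3 = -46
f[1] = (-205 - 4*(-46)) / 3 = -21/3 = -7

-7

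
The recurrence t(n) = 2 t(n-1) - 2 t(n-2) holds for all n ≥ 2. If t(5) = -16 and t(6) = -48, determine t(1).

Rearranging, t(n-2) = (t(n) - 2 t(n-1)) / -2.
t(4) = (-48 - 2·(-16)) / -2 = -16/-2 = 8
t(3) = (-16 - 2·8) / -2 = -32/-2 = 16
t(2) = (8 - 2·16) / -2 = -24/-2 = 12
t(1) = (16 - 2·12) / -2 = -8/-2 = 4

4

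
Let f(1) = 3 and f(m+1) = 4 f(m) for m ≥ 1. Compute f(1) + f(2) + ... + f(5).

f(2) = 4*3 = 12
f(3) = 4*12 = 48
f(4) = 4*48 = 192
f(5) = 4*192 = 768
Sum = 3 + 12 + 48 + 192 + 768 = 1023

1023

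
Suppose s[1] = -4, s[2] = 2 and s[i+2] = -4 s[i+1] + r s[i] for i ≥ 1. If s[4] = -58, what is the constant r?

-5

s[3] = -8 - 4r
s[4] = 32 + 18r
So 32 + 18r = -58, giving r = -5.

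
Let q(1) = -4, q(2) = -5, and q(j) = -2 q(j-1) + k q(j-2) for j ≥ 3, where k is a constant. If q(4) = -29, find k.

q(3) = 10 - 4k
q(4) = -20 + 3k
So -20 + 3k = -29, giving k = -3.

-3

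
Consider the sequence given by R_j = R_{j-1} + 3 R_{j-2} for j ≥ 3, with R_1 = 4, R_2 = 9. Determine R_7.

R_3 = 9 + 3·4 = 21
R_4 = 21 + 3·9 = 48
R_5 = 48 + 3·21 = 111
R_6 = 111 + 3·48 = 255
R_7 = 255 + 3·111 = 588

588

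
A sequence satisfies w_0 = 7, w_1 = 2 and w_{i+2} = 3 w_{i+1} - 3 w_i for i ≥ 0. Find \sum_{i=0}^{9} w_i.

w_2 = 3·2 - 3·7 = -15
w_3 = 3·(-15) - 3·2 = -51
w_4 = 3·(-51) - 3·(-15) = -108
w_5 = 3·(-108) - 3·(-51) = -171
w_6 = 3·(-171) - 3·(-108) = -189
w_7 = 3·(-189) - 3·(-171) = -54
w_8 = 3·(-54) - 3·(-189) = 405
w_9 = 3·405 - 3·(-54) = 1377
Sum = 7 + 2 + (-15) + (-51) + (-108) + (-171) + (-189) + (-54) + 405 + 1377 = 1203

1203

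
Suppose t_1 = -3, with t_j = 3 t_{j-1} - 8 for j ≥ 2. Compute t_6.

-1697

t_2 = 3*(-3) - 8 = -17
t_3 = 3*(-17) - 8 = -59
t_4 = 3*(-59) - 8 = -185
t_5 = 3*(-185) - 8 = -563
t_6 = 3*(-563) - 8 = -1697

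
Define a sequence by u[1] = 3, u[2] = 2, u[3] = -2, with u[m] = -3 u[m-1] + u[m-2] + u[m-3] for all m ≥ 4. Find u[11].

u[4] = -3*(-2) + 2 + 3 = 11
u[5] = -3*11 + (-2) + 2 = -33
u[6] = -3*(-33) + 11 + (-2) = 108
u[7] = -3*108 + (-33) + 11 = -346
u[8] = -3*(-346) + 108 + (-33) = 1113
u[9] = -3*1113 + (-346) + 108 = -3577
u[10] = -3*(-3577) + 1113 + (-346) = 11498
u[11] = -3*11498 + (-3577) + 1113 = -36958

-36958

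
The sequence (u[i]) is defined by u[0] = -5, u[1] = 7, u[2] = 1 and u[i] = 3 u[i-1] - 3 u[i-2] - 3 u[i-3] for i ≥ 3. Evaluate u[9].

u[3] = 3*1 - 3*7 - 3*(-5) = -3
u[4] = 3*(-3) - 3*1 - 3*7 = -33
u[5] = 3*(-33) - 3*(-3) - 3*1 = -93
u[6] = 3*(-93) - 3*(-33) - 3*(-3) = -171
u[7] = 3*(-171) - 3*(-93) - 3*(-33) = -135
u[8] = 3*(-135) - 3*(-171) - 3*(-93) = 387
u[9] = 3*387 - 3*(-135) - 3*(-171) = 2079

2079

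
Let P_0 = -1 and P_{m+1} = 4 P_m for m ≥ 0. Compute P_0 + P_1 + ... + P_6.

-5461

P_1 = 4(-1) = -4
P_2 = 4(-4) = -16
P_3 = 4(-16) = -64
P_4 = 4(-64) = -256
P_5 = 4(-256) = -1024
P_6 = 4(-1024) = -4096
Sum = (-1) + (-4) + (-16) + (-64) + (-256) + (-1024) + (-4096) = -5461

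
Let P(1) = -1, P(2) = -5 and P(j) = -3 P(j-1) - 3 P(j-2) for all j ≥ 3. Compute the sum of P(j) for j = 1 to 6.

-36

P(3) = -3·(-5) - 3·(-1) = 18
P(4) = -3·18 - 3·(-5) = -39
P(5) = -3·(-39) - 3·18 = 63
P(6) = -3·63 - 3·(-39) = -72
Sum = (-1) + (-5) + 18 + (-39) + 63 + (-72) = -36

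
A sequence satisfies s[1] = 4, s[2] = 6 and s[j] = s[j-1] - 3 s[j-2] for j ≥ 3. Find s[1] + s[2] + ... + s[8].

10

s[3] = 6 - 3(4) = -6
s[4] = (-6) - 3(6) = -24
s[5] = (-24) - 3(-6) = -6
s[6] = (-6) - 3(-24) = 66
s[7] = 66 - 3(-6) = 84
s[8] = 84 - 3(66) = -114
Sum = 4 + 6 + (-6) + (-24) + (-6) + 66 + 84 + (-114) = 10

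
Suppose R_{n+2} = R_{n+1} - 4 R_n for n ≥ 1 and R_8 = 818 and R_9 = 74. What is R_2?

Rearranging, R_{n-2} = (R_n - R_{n-1}) / -4.
R_7 = (74 - 818) / -4 = -744/-4 = 186
R_6 = (818 - 186) / -4 = 632/-4 = -158
R_5 = (186 - (-158)) / -4 = 344/-4 = -86
R_4 = (-158 - (-86)) / -4 = -72/-4 = 18
R_3 = (-86 - 18) / -4 = -104/-4 = 26
R_2 = (18 - 26) / -4 = -8/-4 = 2

2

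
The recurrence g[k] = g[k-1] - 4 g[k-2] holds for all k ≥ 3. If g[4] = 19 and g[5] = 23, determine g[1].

-1

Rearranging, g[k-2] = (g[k] - g[k-1]) / -4.
g[3] = (23 - 19) / -4 = 4/-4 = -1
g[2] = (19 - (-1)) / -4 = 20/-4 = -5
g[1] = (-1 - (-5)) / -4 = 4/-4 = -1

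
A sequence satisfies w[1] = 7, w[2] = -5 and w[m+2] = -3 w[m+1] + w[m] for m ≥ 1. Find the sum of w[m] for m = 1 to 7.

1975

w[3] = -3(-5) + 7 = 22
w[4] = -3(22) + (-5) = -71
w[5] = -3(-71) + 22 = 235
w[6] = -3(235) + (-71) = -776
w[7] = -3(-776) + 235 = 2563
Sum = 7 + (-5) + 22 + (-71) + 235 + (-776) + 2563 = 1975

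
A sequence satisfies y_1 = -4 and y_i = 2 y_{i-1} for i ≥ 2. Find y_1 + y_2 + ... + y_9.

y_2 = 2·(-4) = -8
y_3 = 2·(-8) = -16
y_4 = 2·(-16) = -32
y_5 = 2·(-32) = -64
y_6 = 2·(-64) = -128
y_7 = 2·(-128) = -256
y_8 = 2·(-256) = -512
y_9 = 2·(-512) = -1024
Sum = (-4) + (-8) + (-16) + (-32) + (-64) + (-128) + (-256) + (-512) + (-1024) = -2044

-2044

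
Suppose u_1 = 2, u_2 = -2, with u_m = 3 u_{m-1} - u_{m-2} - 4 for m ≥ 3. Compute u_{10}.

u_3 = 3*(-2) - 2 - 4 = -12
u_4 = 3*(-12) - (-2) - 4 = -38
u_5 = 3*(-38) - (-12) - 4 = -106
u_6 = 3*(-106) - (-38) - 4 = -284
u_7 = 3*(-284) - (-106) - 4 = -750
u_8 = 3*(-750) - (-284) - 4 = -1970
u_9 = 3*(-1970) - (-750) - 4 = -5164
u_{10} = 3*(-5164) - (-1970) - 4 = -13526

-13526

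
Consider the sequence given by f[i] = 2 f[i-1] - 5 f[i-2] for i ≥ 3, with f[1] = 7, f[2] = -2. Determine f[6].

f[3] = 2·(-2) - 5·7 = -39
f[4] = 2·(-39) - 5·(-2) = -68
f[5] = 2·(-68) - 5·(-39) = 59
f[6] = 2·59 - 5·(-68) = 458

458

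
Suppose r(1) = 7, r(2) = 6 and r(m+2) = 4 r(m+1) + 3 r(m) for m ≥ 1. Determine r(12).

r(3) = 4*6 + 3*7 = 45
r(4) = 4*45 + 3*6 = 198
r(5) = 4*198 + 3*45 = 927
r(6) = 4*927 + 3*198 = 4302
r(7) = 4*4302 + 3*927 = 19989
r(8) = 4*19989 + 3*4302 = 92862
r(9) = 4*92862 + 3*19989 = 431415
r(10) = 4*431415 + 3*92862 = 2004246
r(11) = 4*2004246 + 3*431415 = 9311229
r(12) = 4*9311229 + 3*2004246 = 43257654

43257654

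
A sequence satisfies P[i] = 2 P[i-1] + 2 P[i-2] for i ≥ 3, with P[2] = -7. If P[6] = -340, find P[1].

Let P[1] = x.
P[3] = -14 + 2x
P[4] = -42 + 4x
P[5] = -112 + 12x
P[6] = -308 + 32x
So -308 + 32x = -340, giving x = -1.

-1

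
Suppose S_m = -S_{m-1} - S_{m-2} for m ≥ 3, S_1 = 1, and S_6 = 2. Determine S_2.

Let S_2 = z.
S_3 = -1 - z
S_4 = 1
S_5 = z
S_6 = -1 - z
So -1 - z = 2, giving z = -3.

-3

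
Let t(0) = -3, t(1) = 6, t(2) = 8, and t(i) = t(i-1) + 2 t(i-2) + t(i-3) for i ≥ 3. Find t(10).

t(3) = 8 + 2(6) + (-3) = 17
t(4) = 17 + 2(8) + 6 = 39
t(5) = 39 + 2(17) + 8 = 81
t(6) = 81 + 2(39) + 17 = 176
t(7) = 176 + 2(81) + 39 = 377
t(8) = 377 + 2(176) + 81 = 810
t(9) = 810 + 2(377) + 176 = 1740
t(10) = 1740 + 2(810) + 377 = 3737

3737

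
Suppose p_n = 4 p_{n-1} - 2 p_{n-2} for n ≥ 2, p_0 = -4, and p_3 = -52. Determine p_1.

-6

Let p_1 = y.
p_2 = 8 + 4y
p_3 = 32 + 14y
So 32 + 14y = -52, giving y = -6.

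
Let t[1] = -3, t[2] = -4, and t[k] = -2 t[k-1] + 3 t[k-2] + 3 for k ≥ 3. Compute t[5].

t[3] = -2·(-4) + 3·(-3) + 3 = 2
t[4] = -2·2 + 3·(-4) + 3 = -13
t[5] = -2·(-13) + 3·2 + 3 = 35

35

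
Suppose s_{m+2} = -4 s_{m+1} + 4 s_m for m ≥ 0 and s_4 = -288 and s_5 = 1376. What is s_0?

-6

Rearranging, s_{m-2} = (s_m + 4 s_{m-1}) / 4.
s_3 = (1376 + 4·(-288)) / 4 = 224/4 = 56
s_2 = (-288 + 4·56) / 4 = -64/4 = -16
s_1 = (56 + 4·(-16)) / 4 = -8/4 = -2
s_0 = (-16 + 4·(-2)) / 4 = -24/4 = -6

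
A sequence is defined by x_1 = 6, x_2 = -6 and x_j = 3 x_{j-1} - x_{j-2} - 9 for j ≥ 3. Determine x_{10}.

x_3 = 3*(-6) - 6 - 9 = -33
x_4 = 3*(-33) - (-6) - 9 = -102
x_5 = 3*(-102) - (-33) - 9 = -282
x_6 = 3*(-282) - (-102) - 9 = -753
x_7 = 3*(-753) - (-282) - 9 = -1986
x_8 = 3*(-1986) - (-753) - 9 = -5214
x_9 = 3*(-5214) - (-1986) - 9 = -13665
x_{10} = 3*(-13665) - (-5214) - 9 = -35790

-35790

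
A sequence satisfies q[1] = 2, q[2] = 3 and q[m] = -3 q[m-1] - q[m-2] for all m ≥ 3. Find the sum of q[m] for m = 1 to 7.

q[3] = -3(3) - 2 = -11
q[4] = -3(-11) - 3 = 30
q[5] = -3(30) - (-11) = -79
q[6] = -3(-79) - 30 = 207
q[7] = -3(207) - (-79) = -542
Sum = 2 + 3 + (-11) + 30 + (-79) + 207 + (-542) = -390

-390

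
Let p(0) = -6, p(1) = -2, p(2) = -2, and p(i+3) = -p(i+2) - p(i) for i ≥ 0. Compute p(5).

p(3) = -(-2) - (-6) = 8
p(4) = -8 - (-2) = -6
p(5) = -(-6) - (-2) = 8

8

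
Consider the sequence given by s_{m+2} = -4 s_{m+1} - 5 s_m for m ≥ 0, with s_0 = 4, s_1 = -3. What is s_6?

s_2 = -4(-3) - 5(4) = -8
s_3 = -4(-8) - 5(-3) = 47
s_4 = -4(47) - 5(-8) = -148
s_5 = -4(-148) - 5(47) = 357
s_6 = -4(357) - 5(-148) = -688

-688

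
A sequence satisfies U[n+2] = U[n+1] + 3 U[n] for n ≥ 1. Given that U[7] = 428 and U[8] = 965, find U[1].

Rearranging, U[n-2] = (U[n] - U[n-1]) / 3.
U[6] = (965 - 428) / 3 = 537/3 = 179
U[5] = (428 - 179) / 3 = 249/3 = 83
U[4] = (179 - 83) / 3 = 96/3 = 32
U[3] = (83 - 32) / 3 = 51/3 = 17
U[2] = (32 - 17) / 3 = 15/3 = 5
U[1] = (17 - 5) / 3 = 12/3 = 4

4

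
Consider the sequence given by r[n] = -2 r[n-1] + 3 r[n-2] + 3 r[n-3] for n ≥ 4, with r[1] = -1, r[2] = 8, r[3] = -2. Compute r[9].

-2216

r[4] = -2(-2) + 3(8) + 3(-1) = 25
r[5] = -2(25) + 3(-2) + 3(8) = -32
r[6] = -2(-32) + 3(25) + 3(-2) = 133
r[7] = -2(133) + 3(-32) + 3(25) = -287
r[8] = -2(-287) + 3(133) + 3(-32) = 877
r[9] = -2(877) + 3(-287) + 3(133) = -2216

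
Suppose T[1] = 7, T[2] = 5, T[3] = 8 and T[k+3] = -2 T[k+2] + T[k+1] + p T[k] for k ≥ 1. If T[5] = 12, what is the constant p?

2

T[4] = -11 + 7p
T[5] = 30 - 9p
So 30 - 9p = 12, giving p = 2.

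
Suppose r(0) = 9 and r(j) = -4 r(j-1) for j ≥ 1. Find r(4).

r(1) = -4(9) = -36
r(2) = -4(-36) = 144
r(3) = -4(144) = -576
r(4) = -4(-576) = 2304

2304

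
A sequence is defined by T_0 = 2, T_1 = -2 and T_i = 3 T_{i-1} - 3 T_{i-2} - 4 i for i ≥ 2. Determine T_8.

T_2 = 3(-2) - 3(2) - 8 = -20
T_3 = 3(-20) - 3(-2) - 12 = -66
T_4 = 3(-66) - 3(-20) - 16 = -154
T_5 = 3(-154) - 3(-66) - 20 = -284
T_6 = 3(-284) - 3(-154) - 24 = -414
T_7 = 3(-414) - 3(-284) - 28 = -418
T_8 = 3(-418) - 3(-414) - 32 = -44

-44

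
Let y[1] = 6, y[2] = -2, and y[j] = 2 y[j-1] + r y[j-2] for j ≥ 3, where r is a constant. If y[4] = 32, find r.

y[3] = -4 + 6r
y[4] = -8 + 10r
So -8 + 10r = 32, giving r = 4.

4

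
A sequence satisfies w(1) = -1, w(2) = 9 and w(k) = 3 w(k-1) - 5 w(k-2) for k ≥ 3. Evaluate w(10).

7899

w(3) = 3·9 - 5·(-1) = 32
w(4) = 3·32 - 5·9 = 51
w(5) = 3·51 - 5·32 = -7
w(6) = 3·(-7) - 5·51 = -276
w(7) = 3·(-276) - 5·(-7) = -793
w(8) = 3·(-793) - 5·(-276) = -999
w(9) = 3·(-999) - 5·(-793) = 968
w(10) = 3·968 - 5·(-999) = 7899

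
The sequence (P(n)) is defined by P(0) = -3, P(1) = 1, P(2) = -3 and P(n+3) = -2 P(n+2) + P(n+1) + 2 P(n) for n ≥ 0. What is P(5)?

1

P(3) = -2(-3) + 1 + 2(-3) = 1
P(4) = -2(1) + (-3) + 2(1) = -3
P(5) = -2(-3) + 1 + 2(-3) = 1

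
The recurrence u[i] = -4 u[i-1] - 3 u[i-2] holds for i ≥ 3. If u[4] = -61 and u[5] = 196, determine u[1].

-4

Rearranging, u[i-2] = (u[i] + 4 u[i-1]) / -3.
u[3] = (196 + 4(-61)) / -3 = -48/-3 = 16
u[2] = (-61 + 4(16)) / -3 = 3/-3 = -1
u[1] = (16 + 4(-1)) / -3 = 12/-3 = -4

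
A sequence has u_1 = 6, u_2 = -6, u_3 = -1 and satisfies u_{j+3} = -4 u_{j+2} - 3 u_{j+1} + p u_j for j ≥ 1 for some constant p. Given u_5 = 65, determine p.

-5

u_4 = 22 + 6p
u_5 = -85 - 30p
So -85 - 30p = 65, giving p = -5.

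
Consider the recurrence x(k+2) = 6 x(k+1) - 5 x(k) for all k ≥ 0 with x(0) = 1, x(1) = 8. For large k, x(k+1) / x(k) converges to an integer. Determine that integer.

5

The characteristic equation is r^2 - 6r + 5 = 0, which factors as (r - 5)(r - 1) = 0.
So the roots are 5 and 1. Since |5| > |1| and the coefficient of 5^k is non-zero, the ratio tends to 5.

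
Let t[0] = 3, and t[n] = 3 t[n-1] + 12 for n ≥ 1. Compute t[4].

t[1] = 3·3 + 12 = 21
t[2] = 3·21 + 12 = 75
t[3] = 3·75 + 12 = 237
t[4] = 3·237 + 12 = 723

723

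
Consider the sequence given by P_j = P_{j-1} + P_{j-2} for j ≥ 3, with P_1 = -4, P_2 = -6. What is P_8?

P_3 = (-6) + (-4) = -10
P_4 = (-10) + (-6) = -16
P_5 = (-16) + (-10) = -26
P_6 = (-26) + (-16) = -42
P_7 = (-42) + (-26) = -68
P_8 = (-68) + (-42) = -110

-110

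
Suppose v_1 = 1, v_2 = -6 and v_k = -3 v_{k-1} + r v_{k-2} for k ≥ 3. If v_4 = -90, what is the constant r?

v_3 = 18 + r
v_4 = -54 - 9r
So -54 - 9r = -90, giving r = 4.

4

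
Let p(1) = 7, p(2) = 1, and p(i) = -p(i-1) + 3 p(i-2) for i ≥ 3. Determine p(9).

p(3) = -1 + 3*7 = 20
p(4) = -20 + 3*1 = -17
p(5) = -(-17) + 3*20 = 77
p(6) = -77 + 3*(-17) = -128
p(7) = -(-128) + 3*77 = 359
p(8) = -359 + 3*(-128) = -743
p(9) = -(-743) + 3*359 = 1820

1820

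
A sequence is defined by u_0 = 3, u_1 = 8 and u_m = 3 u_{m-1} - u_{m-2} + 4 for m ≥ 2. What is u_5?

509

u_2 = 3·8 - 3 + 4 = 25
u_3 = 3·25 - 8 + 4 = 71
u_4 = 3·71 - 25 + 4 = 192
u_5 = 3·192 - 71 + 4 = 509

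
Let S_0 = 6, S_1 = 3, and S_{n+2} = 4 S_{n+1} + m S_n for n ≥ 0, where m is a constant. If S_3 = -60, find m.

S_2 = 12 + 6m
S_3 = 48 + 27m
So 48 + 27m = -60, giving m = -4.

-4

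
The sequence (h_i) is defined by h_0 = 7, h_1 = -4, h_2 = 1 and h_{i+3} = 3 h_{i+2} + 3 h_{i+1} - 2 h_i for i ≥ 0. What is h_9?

h_3 = 3*1 + 3*(-4) - 2*7 = -23
h_4 = 3*(-23) + 3*1 - 2*(-4) = -58
h_5 = 3*(-58) + 3*(-23) - 2*1 = -245
h_6 = 3*(-245) + 3*(-58) - 2*(-23) = -863
h_7 = 3*(-863) + 3*(-245) - 2*(-58) = -3208
h_8 = 3*(-3208) + 3*(-863) - 2*(-245) = -11723
h_9 = 3*(-11723) + 3*(-3208) - 2*(-863) = -43067

-43067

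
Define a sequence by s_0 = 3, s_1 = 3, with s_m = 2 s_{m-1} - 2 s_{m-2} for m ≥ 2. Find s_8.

48

s_2 = 2·3 - 2·3 = 0
s_3 = 2·0 - 2·3 = -6
s_4 = 2·(-6) - 2·0 = -12
s_5 = 2·(-12) - 2·(-6) = -12
s_6 = 2·(-12) - 2·(-12) = 0
s_7 = 2·0 - 2·(-12) = 24
s_8 = 2·24 - 2·0 = 48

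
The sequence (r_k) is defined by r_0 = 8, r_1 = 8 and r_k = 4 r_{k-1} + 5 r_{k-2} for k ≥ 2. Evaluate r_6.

r_2 = 4(8) + 5(8) = 72
r_3 = 4(72) + 5(8) = 328
r_4 = 4(328) + 5(72) = 1672
r_5 = 4(1672) + 5(328) = 8328
r_6 = 4(8328) + 5(1672) = 41672

41672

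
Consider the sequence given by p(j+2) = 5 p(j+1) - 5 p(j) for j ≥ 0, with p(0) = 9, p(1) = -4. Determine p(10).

p(2) = 5·(-4) - 5·9 = -65
p(3) = 5·(-65) - 5·(-4) = -305
p(4) = 5·(-305) - 5·(-65) = -1200
p(5) = 5·(-1200) - 5·(-305) = -4475
p(6) = 5·(-4475) - 5·(-1200) = -16375
p(7) = 5·(-16375) - 5·(-4475) = -59500
p(8) = 5·(-59500) - 5·(-16375) = -215625
p(9) = 5·(-215625) - 5·(-59500) = -780625
p(10) = 5·(-780625) - 5·(-215625) = -2825000

-2825000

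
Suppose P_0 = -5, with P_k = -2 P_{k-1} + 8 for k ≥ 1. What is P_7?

P_1 = -2*(-5) + 8 = 18
P_2 = -2*18 + 8 = -28
P_3 = -2*(-28) + 8 = 64
P_4 = -2*64 + 8 = -120
P_5 = -2*(-120) + 8 = 248
P_6 = -2*248 + 8 = -488
P_7 = -2*(-488) + 8 = 984

984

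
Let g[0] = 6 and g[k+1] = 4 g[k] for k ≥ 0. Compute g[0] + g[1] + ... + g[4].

2046

g[1] = 4(6) = 24
g[2] = 4(24) = 96
g[3] = 4(96) = 384
g[4] = 4(384) = 1536
Sum = 6 + 24 + 96 + 384 + 1536 = 2046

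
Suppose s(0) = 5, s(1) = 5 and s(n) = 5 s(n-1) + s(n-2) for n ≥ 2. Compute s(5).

4180

s(2) = 5·5 + 5 = 30
s(3) = 5·30 + 5 = 155
s(4) = 5·155 + 30 = 805
s(5) = 5·805 + 155 = 4180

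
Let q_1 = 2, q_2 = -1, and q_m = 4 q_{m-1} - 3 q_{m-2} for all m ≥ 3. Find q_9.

-9838

q_3 = 4(-1) - 3(2) = -10
q_4 = 4(-10) - 3(-1) = -37
q_5 = 4(-37) - 3(-10) = -118
q_6 = 4(-118) - 3(-37) = -361
q_7 = 4(-361) - 3(-118) = -1090
q_8 = 4(-1090) - 3(-361) = -3277
q_9 = 4(-3277) - 3(-1090) = -9838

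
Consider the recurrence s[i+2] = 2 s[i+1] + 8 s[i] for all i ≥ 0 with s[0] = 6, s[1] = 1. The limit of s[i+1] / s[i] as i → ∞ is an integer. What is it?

4

The characteristic equation is r^2 - 2r - 8 = 0, which factors as (r - 4)(r + 2) = 0.
So the roots are 4 and -2. Since |4| > |-2| and the coefficient of 4^i is non-zero, the ratio tends to 4.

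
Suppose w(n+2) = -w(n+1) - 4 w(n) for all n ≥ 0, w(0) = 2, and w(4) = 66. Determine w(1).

6

Let w(1) = x.
w(2) = -8 - x
w(3) = 8 - 3x
w(4) = 24 + 7x
So 24 + 7x = 66, giving x = 6.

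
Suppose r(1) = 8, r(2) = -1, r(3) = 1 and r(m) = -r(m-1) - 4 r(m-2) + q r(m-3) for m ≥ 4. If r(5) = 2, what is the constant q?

-1

r(4) = 3 + 8q
r(5) = -7 - 9q
So -7 - 9q = 2, giving q = -1.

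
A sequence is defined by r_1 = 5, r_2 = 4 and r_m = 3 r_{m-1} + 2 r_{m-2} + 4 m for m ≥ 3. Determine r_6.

r_3 = 3·4 + 2·5 + 12 = 34
r_4 = 3·34 + 2·4 + 16 = 126
r_5 = 3·126 + 2·34 + 20 = 466
r_6 = 3·466 + 2·126 + 24 = 1674

1674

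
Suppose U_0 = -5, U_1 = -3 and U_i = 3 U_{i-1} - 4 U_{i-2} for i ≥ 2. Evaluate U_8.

U_2 = 3(-3) - 4(-5) = 11
U_3 = 3(11) - 4(-3) = 45
U_4 = 3(45) - 4(11) = 91
U_5 = 3(91) - 4(45) = 93
U_6 = 3(93) - 4(91) = -85
U_7 = 3(-85) - 4(93) = -627
U_8 = 3(-627) - 4(-85) = -1541

-1541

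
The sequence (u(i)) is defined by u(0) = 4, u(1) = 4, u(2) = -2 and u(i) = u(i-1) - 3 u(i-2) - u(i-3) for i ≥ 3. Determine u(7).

2

u(3) = (-2) - 3·4 - 4 = -18
u(4) = (-18) - 3·(-2) - 4 = -16
u(5) = (-16) - 3·(-18) - (-2) = 40
u(6) = 40 - 3·(-16) - (-18) = 106
u(7) = 106 - 3·40 - (-16) = 2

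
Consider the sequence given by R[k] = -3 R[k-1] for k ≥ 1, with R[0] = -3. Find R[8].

R[1] = -3·(-3) = 9
R[2] = -3·9 = -27
R[3] = -3·(-27) = 81
R[4] = -3·81 = -243
R[5] = -3·(-243) = 729
R[6] = -3·729 = -2187
R[7] = -3·(-2187) = 6561
R[8] = -3·6561 = -19683

-19683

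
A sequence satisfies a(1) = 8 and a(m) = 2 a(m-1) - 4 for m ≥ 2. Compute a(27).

268435460

The fixed point is -4/(1 - 2) = 4, so a(m) - 4 = 2(a(m-1) - 4).
Hence a(m) = 4·2^{m-1} + 4.
a(27) = 4·2^{26} + 4 = 4·67108864 + 4 = 268435460.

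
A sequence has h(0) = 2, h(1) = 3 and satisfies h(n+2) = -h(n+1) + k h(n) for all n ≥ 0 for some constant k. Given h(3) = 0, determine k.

h(2) = -3 + 2k
h(3) = 3 + k
So 3 + k = 0, giving k = -3.

-3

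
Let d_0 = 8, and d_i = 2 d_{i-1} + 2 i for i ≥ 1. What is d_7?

d_1 = 2(8) + 2 = 18
d_2 = 2(18) + 4 = 40
d_3 = 2(40) + 6 = 86
d_4 = 2(86) + 8 = 180
d_5 = 2(180) + 10 = 370
d_6 = 2(370) + 12 = 752
d_7 = 2(752) + 14 = 1518

1518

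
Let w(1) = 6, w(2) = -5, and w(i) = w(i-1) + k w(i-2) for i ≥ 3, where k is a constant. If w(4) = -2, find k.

3

w(3) = -5 + 6k
w(4) = -5 + k
So -5 + k = -2, giving k = 3.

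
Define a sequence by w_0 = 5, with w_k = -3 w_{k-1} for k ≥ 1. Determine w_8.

w_1 = -3*5 = -15
w_2 = -3*(-15) = 45
w_3 = -3*45 = -135
w_4 = -3*(-135) = 405
w_5 = -3*405 = -1215
w_6 = -3*(-1215) = 3645
w_7 = -3*3645 = -10935
w_8 = -3*(-10935) = 32805

32805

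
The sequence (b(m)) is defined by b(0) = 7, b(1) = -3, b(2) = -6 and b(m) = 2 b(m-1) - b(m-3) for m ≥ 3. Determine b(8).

-302

b(3) = 2(-6) - 7 = -19
b(4) = 2(-19) - (-3) = -35
b(5) = 2(-35) - (-6) = -64
b(6) = 2(-64) - (-19) = -109
b(7) = 2(-109) - (-35) = -183
b(8) = 2(-183) - (-64) = -302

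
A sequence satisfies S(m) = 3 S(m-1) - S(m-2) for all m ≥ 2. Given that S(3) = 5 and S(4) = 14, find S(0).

Rearranging, S(m-2) = -(S(m) - 3 S(m-1)).
S(2) = -(14 - 3*5) = 1
S(1) = -(5 - 3*1) = -2
S(0) = -(1 - 3*(-2)) = -7

-7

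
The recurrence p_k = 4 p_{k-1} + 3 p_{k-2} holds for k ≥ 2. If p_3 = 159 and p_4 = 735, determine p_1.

Rearranging, p_{k-2} = (p_k - 4 p_{k-1}) / 3.
p_2 = (735 - 4(159)) / 3 = 99/3 = 33
p_1 = (159 - 4(33)) / 3 = 27/3 = 9

9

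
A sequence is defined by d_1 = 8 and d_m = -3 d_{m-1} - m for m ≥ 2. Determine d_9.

55356

d_2 = -3*8 - 2 = -26
d_3 = -3*(-26) - 3 = 75
d_4 = -3*75 - 4 = -229
d_5 = -3*(-229) - 5 = 682
d_6 = -3*682 - 6 = -2052
d_7 = -3*(-2052) - 7 = 6149
d_8 = -3*6149 - 8 = -18455
d_9 = -3*(-18455) - 9 = 55356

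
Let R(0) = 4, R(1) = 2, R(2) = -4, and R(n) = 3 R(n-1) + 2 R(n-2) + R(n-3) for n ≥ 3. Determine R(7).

R(3) = 3·(-4) + 2·2 + 4 = -4
R(4) = 3·(-4) + 2·(-4) + 2 = -18
R(5) = 3·(-18) + 2·(-4) + (-4) = -66
R(6) = 3·(-66) + 2·(-18) + (-4) = -238
R(7) = 3·(-238) + 2·(-66) + (-18) = -864

-864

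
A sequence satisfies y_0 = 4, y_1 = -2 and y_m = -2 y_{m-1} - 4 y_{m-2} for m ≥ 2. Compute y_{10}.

-1024

y_2 = -2*(-2) - 4*4 = -12
y_3 = -2*(-12) - 4*(-2) = 32
y_4 = -2*32 - 4*(-12) = -16
y_5 = -2*(-16) - 4*32 = -96
y_6 = -2*(-96) - 4*(-16) = 256
y_7 = -2*256 - 4*(-96) = -128
y_8 = -2*(-128) - 4*256 = -768
y_9 = -2*(-768) - 4*(-128) = 2048
y_{10} = -2*2048 - 4*(-768) = -1024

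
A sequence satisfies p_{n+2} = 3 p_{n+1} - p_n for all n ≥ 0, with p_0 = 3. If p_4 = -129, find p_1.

-5

Let p_1 = v.
p_2 = -3 + 3v
p_3 = -9 + 8v
p_4 = -24 + 21v
So -24 + 21v = -129, giving v = -5.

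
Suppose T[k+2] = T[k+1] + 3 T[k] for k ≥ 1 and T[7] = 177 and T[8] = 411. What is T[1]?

1

Rearranging, T[k-2] = (T[k] - T[k-1]) / 3.
T[6] = (411 - 177) / 3 = 234/3 = 78
T[5] = (177 - 78) / 3 = 99/3 = 33
T[4] = (78 - 33) / 3 = 45/3 = 15
T[3] = (33 - 15) / 3 = 18/3 = 6
T[2] = (15 - 6) / 3 = 9/3 = 3
T[1] = (6 - 3) / 3 = 3/3 = 1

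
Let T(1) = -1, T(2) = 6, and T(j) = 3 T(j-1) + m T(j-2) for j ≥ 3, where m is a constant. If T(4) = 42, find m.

-4

T(3) = 18 - m
T(4) = 54 + 3m
So 54 + 3m = 42, giving m = -4.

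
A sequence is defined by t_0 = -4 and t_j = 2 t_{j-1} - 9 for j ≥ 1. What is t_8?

-3319

t_1 = 2*(-4) - 9 = -17
t_2 = 2*(-17) - 9 = -43
t_3 = 2*(-43) - 9 = -95
t_4 = 2*(-95) - 9 = -199
t_5 = 2*(-199) - 9 = -407
t_6 = 2*(-407) - 9 = -823
t_7 = 2*(-823) - 9 = -1655
t_8 = 2*(-1655) - 9 = -3319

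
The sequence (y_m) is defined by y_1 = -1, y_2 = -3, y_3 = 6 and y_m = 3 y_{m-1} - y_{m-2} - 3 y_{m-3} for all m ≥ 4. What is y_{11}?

3138

y_4 = 3*6 - (-3) - 3*(-1) = 24
y_5 = 3*24 - 6 - 3*(-3) = 75
y_6 = 3*75 - 24 - 3*6 = 183
y_7 = 3*183 - 75 - 3*24 = 402
y_8 = 3*402 - 183 - 3*75 = 798
y_9 = 3*798 - 402 - 3*183 = 1443
y_{10} = 3*1443 - 798 - 3*402 = 2325
y_{11} = 3*2325 - 1443 - 3*798 = 3138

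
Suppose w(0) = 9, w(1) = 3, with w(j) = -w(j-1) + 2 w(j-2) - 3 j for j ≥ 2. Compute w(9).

w(2) = -3 + 2·9 - 6 = 9
w(3) = -9 + 2·3 - 9 = -12
w(4) = -(-12) + 2·9 - 12 = 18
w(5) = -18 + 2·(-12) - 15 = -57
w(6) = -(-57) + 2·18 - 18 = 75
w(7) = -75 + 2·(-57) - 21 = -210
w(8) = -(-210) + 2·75 - 24 = 336
w(9) = -336 + 2·(-210) - 27 = -783

-783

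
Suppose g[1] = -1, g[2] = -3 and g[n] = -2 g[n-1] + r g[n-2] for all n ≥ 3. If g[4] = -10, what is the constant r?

g[3] = 6 - r
g[4] = -12 - r
So -12 - r = -10, giving r = -2.

-2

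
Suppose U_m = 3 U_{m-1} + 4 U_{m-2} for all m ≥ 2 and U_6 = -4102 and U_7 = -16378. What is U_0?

-7

Rearranging, U_{m-2} = (U_m - 3 U_{m-1}) / 4.
U_5 = (-16378 - 3(-4102)) / 4 = -4072/4 = -1018
U_4 = (-4102 - 3(-1018)) / 4 = -1048/4 = -262
U_3 = (-1018 - 3(-262)) / 4 = -232/4 = -58
U_2 = (-262 - 3(-58)) / 4 = -88/4 = -22
U_1 = (-58 - 3(-22)) / 4 = 8/4 = 2
U_0 = (-22 - 3(2)) / 4 = -28/4 = -7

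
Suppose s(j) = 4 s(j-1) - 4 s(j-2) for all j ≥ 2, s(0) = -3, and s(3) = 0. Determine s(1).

-4

Let s(1) = x.
s(2) = 12 + 4x
s(3) = 48 + 12x
So 48 + 12x = 0, giving x = -4.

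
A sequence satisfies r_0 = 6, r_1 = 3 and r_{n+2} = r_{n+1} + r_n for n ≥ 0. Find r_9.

r_2 = 3 + 6 = 9
r_3 = 9 + 3 = 12
r_4 = 12 + 9 = 21
r_5 = 21 + 12 = 33
r_6 = 33 + 21 = 54
r_7 = 54 + 33 = 87
r_8 = 87 + 54 = 141
r_9 = 141 + 87 = 228

228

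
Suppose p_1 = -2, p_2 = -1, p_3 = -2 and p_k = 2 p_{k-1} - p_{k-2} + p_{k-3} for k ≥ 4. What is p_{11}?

p_4 = 2(-2) - (-1) + (-2) = -5
p_5 = 2(-5) - (-2) + (-1) = -9
p_6 = 2(-9) - (-5) + (-2) = -15
p_7 = 2(-15) - (-9) + (-5) = -26
p_8 = 2(-26) - (-15) + (-9) = -46
p_9 = 2(-46) - (-26) + (-15) = -81
p_{10} = 2(-81) - (-46) + (-26) = -142
p_{11} = 2(-142) - (-81) + (-46) = -249

-249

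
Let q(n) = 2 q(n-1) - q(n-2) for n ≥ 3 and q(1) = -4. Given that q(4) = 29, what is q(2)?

7

Let q(2) = w.
q(3) = 4 + 2w
q(4) = 8 + 3w
So 8 + 3w = 29, giving w = 7.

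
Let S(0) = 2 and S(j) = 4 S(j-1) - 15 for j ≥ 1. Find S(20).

The fixed point is -15/(1 - 4) = 5, so S(j) - 5 = 4(S(j-1) - 5).
Hence S(j) = -3·4^j + 5.
S(20) = -3·4^{20} + 5 = -3·1099511627776 + 5 = -3298534883323.

-3298534883323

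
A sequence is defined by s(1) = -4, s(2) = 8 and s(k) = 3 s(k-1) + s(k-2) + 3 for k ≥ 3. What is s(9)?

31775

s(3) = 3*8 + (-4) + 3 = 23
s(4) = 3*23 + 8 + 3 = 80
s(5) = 3*80 + 23 + 3 = 266
s(6) = 3*266 + 80 + 3 = 881
s(7) = 3*881 + 266 + 3 = 2912
s(8) = 3*2912 + 881 + 3 = 9620
s(9) = 3*9620 + 2912 + 3 = 31775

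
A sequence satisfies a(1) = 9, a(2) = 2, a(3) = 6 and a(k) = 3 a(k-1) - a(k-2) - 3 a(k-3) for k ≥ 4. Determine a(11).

-4482

a(4) = 3*6 - 2 - 3*9 = -11
a(5) = 3*(-11) - 6 - 3*2 = -45
a(6) = 3*(-45) - (-11) - 3*6 = -142
a(7) = 3*(-142) - (-45) - 3*(-11) = -348
a(8) = 3*(-348) - (-142) - 3*(-45) = -767
a(9) = 3*(-767) - (-348) - 3*(-142) = -1527
a(10) = 3*(-1527) - (-767) - 3*(-348) = -2770
a(11) = 3*(-2770) - (-1527) - 3*(-767) = -4482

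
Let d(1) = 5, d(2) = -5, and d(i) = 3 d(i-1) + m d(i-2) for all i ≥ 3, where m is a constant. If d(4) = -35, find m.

1

d(3) = -15 + 5m
d(4) = -45 + 10m
So -45 + 10m = -35, giving m = 1.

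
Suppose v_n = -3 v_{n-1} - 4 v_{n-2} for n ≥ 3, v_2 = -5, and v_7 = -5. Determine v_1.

5

Let v_1 = x.
v_3 = 15 - 4x
v_4 = -25 + 12x
v_5 = 15 - 20x
v_6 = 55 + 12x
v_7 = -225 + 44x
So -225 + 44x = -5, giving x = 5.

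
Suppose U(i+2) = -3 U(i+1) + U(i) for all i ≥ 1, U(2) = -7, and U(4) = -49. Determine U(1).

Let U(1) = z.
U(3) = 21 + z
U(4) = -70 - 3z
So -70 - 3z = -49, giving z = -7.

-7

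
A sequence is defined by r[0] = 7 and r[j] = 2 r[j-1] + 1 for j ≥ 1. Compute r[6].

r[1] = 2*7 + 1 = 15
r[2] = 2*15 + 1 = 31
r[3] = 2*31 + 1 = 63
r[4] = 2*63 + 1 = 127
r[5] = 2*127 + 1 = 255
r[6] = 2*255 + 1 = 511

511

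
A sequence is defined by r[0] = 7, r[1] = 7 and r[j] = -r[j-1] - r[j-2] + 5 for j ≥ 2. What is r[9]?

r[2] = -7 - 7 + 5 = -9
r[3] = -(-9) - 7 + 5 = 7
r[4] = -7 - (-9) + 5 = 7
r[5] = -7 - 7 + 5 = -9
r[6] = -(-9) - 7 + 5 = 7
r[7] = -7 - (-9) + 5 = 7
r[8] = -7 - 7 + 5 = -9
r[9] = -(-9) - 7 + 5 = 7

7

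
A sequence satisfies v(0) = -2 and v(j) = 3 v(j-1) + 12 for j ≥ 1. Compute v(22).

The fixed point is 12/(1 - 3) = -6, so v(j) + 6 = 3(v(j-1) + 6).
Hence v(j) = 4·3^j - 6.
v(22) = 4·3^{22} - 6 = 4·31381059609 - 6 = 125524238430.

125524238430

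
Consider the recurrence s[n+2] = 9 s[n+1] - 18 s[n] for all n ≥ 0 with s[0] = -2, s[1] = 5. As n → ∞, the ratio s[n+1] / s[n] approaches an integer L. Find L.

6

The characteristic equation is r^2 - 9r + 18 = 0, which factors as (r - 6)(r - 3) = 0.
So the roots are 6 and 3. Since |6| > |3| and the coefficient of 6^n is non-zero, the ratio tends to 6.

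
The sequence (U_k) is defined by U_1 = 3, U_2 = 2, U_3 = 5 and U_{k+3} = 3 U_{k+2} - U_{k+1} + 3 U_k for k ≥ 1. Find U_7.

581

U_4 = 3(5) - 2 + 3(3) = 22
U_5 = 3(22) - 5 + 3(2) = 67
U_6 = 3(67) - 22 + 3(5) = 194
U_7 = 3(194) - 67 + 3(22) = 581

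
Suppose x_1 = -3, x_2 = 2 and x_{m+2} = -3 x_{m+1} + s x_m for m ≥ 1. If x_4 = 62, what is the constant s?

x_3 = -6 - 3s
x_4 = 18 + 11s
So 18 + 11s = 62, giving s = 4.

4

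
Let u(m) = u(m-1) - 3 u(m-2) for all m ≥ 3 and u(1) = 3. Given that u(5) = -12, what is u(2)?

6

Let u(2) = w.
u(3) = -9 + w
u(4) = -9 - 2w
u(5) = 18 - 5w
So 18 - 5w = -12, giving w = 6.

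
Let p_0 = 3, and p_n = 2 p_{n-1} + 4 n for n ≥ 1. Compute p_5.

p_1 = 2·3 + 4 = 10
p_2 = 2·10 + 8 = 28
p_3 = 2·28 + 12 = 68
p_4 = 2·68 + 16 = 152
p_5 = 2·152 + 20 = 324

324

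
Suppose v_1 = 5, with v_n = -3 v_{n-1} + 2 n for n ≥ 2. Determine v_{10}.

v_2 = -3·5 + 4 = -11
v_3 = -3·(-11) + 6 = 39
v_4 = -3·39 + 8 = -109
v_5 = -3·(-109) + 10 = 337
v_6 = -3·337 + 12 = -999
v_7 = -3·(-999) + 14 = 3011
v_8 = -3·3011 + 16 = -9017
v_9 = -3·(-9017) + 18 = 27069
v_{10} = -3·27069 + 20 = -81187

-81187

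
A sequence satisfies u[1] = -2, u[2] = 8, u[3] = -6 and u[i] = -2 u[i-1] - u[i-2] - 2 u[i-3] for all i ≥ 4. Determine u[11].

u[4] = -2(-6) - 8 - 2(-2) = 8
u[5] = -2(8) - (-6) - 2(8) = -26
u[6] = -2(-26) - 8 - 2(-6) = 56
u[7] = -2(56) - (-26) - 2(8) = -102
u[8] = -2(-102) - 56 - 2(-26) = 200
u[9] = -2(200) - (-102) - 2(56) = -410
u[10] = -2(-410) - 200 - 2(-102) = 824
u[11] = -2(824) - (-410) - 2(200) = -1638

-1638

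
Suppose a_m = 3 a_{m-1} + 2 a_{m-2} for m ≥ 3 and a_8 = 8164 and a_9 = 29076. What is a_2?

Rearranging, a_{m-2} = (a_m - 3 a_{m-1}) / 2.
a_7 = (29076 - 3*8164) / 2 = 4584/2 = 2292
a_6 = (8164 - 3*2292) / 2 = 1288/2 = 644
a_5 = (2292 - 3*644) / 2 = 360/2 = 180
a_4 = (644 - 3*180) / 2 = 104/2 = 52
a_3 = (180 - 3*52) / 2 = 24/2 = 12
a_2 = (52 - 3*12) / 2 = 16/2 = 8

8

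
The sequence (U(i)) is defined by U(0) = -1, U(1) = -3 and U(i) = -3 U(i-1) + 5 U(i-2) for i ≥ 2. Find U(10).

U(2) = -3(-3) + 5(-1) = 4
U(3) = -3(4) + 5(-3) = -27
U(4) = -3(-27) + 5(4) = 101
U(5) = -3(101) + 5(-27) = -438
U(6) = -3(-438) + 5(101) = 1819
U(7) = -3(1819) + 5(-438) = -7647
U(8) = -3(-7647) + 5(1819) = 32036
U(9) = -3(32036) + 5(-7647) = -134343
U(10) = -3(-134343) + 5(32036) = 563209

563209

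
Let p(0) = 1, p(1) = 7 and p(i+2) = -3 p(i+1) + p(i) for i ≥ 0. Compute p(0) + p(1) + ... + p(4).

-166

p(2) = -3*7 + 1 = -20
p(3) = -3*(-20) + 7 = 67
p(4) = -3*67 + (-20) = -221
Sum = 1 + 7 + (-20) + 67 + (-221) = -166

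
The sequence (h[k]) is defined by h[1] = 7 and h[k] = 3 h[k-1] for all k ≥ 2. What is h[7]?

h[2] = 3·7 = 21
h[3] = 3·21 = 63
h[4] = 3·63 = 189
h[5] = 3·189 = 567
h[6] = 3·567 = 1701
h[7] = 3·1701 = 5103

5103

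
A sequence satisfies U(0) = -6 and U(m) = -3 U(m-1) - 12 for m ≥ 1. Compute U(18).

-1162261470

The fixed point is -12/(1 + 3) = -3, so U(m) + 3 = -3(U(m-1) + 3).
Hence U(m) = -3·(-3)^m - 3.
U(18) = -3·(-3)^{18} - 3 = -3·387420489 - 3 = -1162261470.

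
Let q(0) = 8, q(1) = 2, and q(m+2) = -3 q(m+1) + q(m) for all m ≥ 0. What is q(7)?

-502

q(2) = -3·2 + 8 = 2
q(3) = -3·2 + 2 = -4
q(4) = -3·(-4) + 2 = 14
q(5) = -3·14 + (-4) = -46
q(6) = -3·(-46) + 14 = 152
q(7) = -3·152 + (-46) = -502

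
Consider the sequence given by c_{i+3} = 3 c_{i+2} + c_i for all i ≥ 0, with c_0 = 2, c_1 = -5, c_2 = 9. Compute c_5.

255

c_3 = 3·9 + 2 = 29
c_4 = 3·29 + (-5) = 82
c_5 = 3·82 + 9 = 255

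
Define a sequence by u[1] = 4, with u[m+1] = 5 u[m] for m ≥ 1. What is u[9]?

1562500

u[2] = 5(4) = 20
u[3] = 5(20) = 100
u[4] = 5(100) = 500
u[5] = 5(500) = 2500
u[6] = 5(2500) = 12500
u[7] = 5(12500) = 62500
u[8] = 5(62500) = 312500
u[9] = 5(312500) = 1562500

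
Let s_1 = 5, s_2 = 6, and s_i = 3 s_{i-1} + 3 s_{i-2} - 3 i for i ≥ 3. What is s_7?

s_3 = 3*6 + 3*5 - 9 = 24
s_4 = 3*24 + 3*6 - 12 = 78
s_5 = 3*78 + 3*24 - 15 = 291
s_6 = 3*291 + 3*78 - 18 = 1089
s_7 = 3*1089 + 3*291 - 21 = 4119

4119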